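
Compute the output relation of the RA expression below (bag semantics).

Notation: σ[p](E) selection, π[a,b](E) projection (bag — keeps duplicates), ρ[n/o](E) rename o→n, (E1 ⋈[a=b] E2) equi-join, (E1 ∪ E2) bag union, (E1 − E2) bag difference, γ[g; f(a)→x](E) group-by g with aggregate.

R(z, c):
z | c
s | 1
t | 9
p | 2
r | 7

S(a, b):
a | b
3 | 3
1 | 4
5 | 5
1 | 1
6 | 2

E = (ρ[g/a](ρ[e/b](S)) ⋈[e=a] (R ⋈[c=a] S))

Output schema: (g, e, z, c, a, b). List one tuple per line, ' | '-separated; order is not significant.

Per-node cardinality:
  S → 5
  ρ[e/b](S) → 5
  ρ[g/a](ρ[e/b](S)) → 5
  R → 4
  S → 5
  (R ⋈[c=a] S) → 2
  (ρ[g/a](ρ[e/b](S)) ⋈[e=a] (R ⋈[c=a] S)) → 2

== RESULT ==
g | e | z | c | a | b
1 | 1 | s | 1 | 1 | 1
1 | 1 | s | 1 | 1 | 4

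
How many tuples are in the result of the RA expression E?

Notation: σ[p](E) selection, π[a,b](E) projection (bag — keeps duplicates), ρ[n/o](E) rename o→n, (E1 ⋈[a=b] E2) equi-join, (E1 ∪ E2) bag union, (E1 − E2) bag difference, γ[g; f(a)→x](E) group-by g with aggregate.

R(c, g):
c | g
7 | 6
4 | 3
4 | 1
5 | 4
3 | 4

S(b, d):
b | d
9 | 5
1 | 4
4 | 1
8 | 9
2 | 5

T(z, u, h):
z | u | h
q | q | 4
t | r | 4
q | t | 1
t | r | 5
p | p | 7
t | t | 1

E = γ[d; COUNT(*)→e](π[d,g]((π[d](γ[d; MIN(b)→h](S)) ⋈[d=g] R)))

Row counts bottom-up:
  S → 5
  γ[d; MIN(b)→h](S) → 4
  π[d](γ[d; MIN(b)→h](S)) → 4
  R → 5
  (π[d](γ[d; MIN(b)→h](S)) ⋈[d=g] R) → 3
  π[d,g]((π[d](γ[d; MIN(b)→h](S)) ⋈[d=g] R)) → 3
  γ[d; COUNT(*)→e](π[d,g]((π[d](γ[d; MIN(b)→h](S)) ⋈[d=g] R))) → 2

|E| = 2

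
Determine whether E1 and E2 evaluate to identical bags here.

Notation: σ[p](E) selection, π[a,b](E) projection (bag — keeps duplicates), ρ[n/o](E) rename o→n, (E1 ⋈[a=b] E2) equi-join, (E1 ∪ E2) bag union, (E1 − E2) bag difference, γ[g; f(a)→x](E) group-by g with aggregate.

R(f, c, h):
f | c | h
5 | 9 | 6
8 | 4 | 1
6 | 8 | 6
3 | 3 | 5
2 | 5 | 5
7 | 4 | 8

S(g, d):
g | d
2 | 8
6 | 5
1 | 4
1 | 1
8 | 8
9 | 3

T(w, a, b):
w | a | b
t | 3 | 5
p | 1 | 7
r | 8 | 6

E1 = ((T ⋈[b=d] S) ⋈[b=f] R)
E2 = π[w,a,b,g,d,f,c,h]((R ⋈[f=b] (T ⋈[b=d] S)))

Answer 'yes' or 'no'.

E1 row counts bottom-up:
  T → 3
  S → 6
  (T ⋈[b=d] S) → 1
  R → 6
  ((T ⋈[b=d] S) ⋈[b=f] R) → 1
E2 row counts bottom-up:
  R → 6
  T → 3
  S → 6
  (T ⋈[b=d] S) → 1
  (R ⋈[f=b] (T ⋈[b=d] S)) → 1
  π[w,a,b,g,d,f,c,h]((R ⋈[f=b] (T ⋈[b=d] S))) → 1

E1 and E2 produce the same multiset:
w | a | b | g | d | f | c | h
t | 3 | 5 | 6 | 5 | 5 | 9 | 6

yes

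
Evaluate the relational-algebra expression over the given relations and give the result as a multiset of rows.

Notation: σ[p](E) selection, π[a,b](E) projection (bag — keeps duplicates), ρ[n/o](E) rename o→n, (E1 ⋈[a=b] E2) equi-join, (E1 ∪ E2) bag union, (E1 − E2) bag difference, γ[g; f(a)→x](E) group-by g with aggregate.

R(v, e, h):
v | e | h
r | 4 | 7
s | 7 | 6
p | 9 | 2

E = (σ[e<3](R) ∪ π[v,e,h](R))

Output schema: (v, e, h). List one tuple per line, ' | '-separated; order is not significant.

Per-node cardinality:
  R → 3
  σ[e<3](R) → 0
  R → 3
  π[v,e,h](R) → 3
  (σ[e<3](R) ∪ π[v,e,h](R)) → 3

== RESULT ==
v | e | h
p | 9 | 2
r | 4 | 7
s | 7 | 6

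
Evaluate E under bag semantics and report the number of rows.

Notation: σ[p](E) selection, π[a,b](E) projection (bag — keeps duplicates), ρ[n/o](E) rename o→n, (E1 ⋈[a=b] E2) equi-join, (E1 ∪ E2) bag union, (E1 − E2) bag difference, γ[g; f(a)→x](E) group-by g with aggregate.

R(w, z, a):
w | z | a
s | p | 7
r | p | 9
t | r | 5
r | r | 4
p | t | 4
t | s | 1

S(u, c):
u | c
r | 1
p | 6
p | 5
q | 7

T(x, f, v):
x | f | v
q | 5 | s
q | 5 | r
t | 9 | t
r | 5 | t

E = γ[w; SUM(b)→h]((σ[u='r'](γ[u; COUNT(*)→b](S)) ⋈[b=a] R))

Per-node cardinality:
  S → 4
  γ[u; COUNT(*)→b](S) → 3
  σ[u='r'](γ[u; COUNT(*)→b](S)) → 1
  R → 6
  (σ[u='r'](γ[u; COUNT(*)→b](S)) ⋈[b=a] R) → 1
  γ[w; SUM(b)→h]((σ[u='r'](γ[u; COUNT(*)→b](S)) ⋈[b=a] R)) → 1

|E| = 1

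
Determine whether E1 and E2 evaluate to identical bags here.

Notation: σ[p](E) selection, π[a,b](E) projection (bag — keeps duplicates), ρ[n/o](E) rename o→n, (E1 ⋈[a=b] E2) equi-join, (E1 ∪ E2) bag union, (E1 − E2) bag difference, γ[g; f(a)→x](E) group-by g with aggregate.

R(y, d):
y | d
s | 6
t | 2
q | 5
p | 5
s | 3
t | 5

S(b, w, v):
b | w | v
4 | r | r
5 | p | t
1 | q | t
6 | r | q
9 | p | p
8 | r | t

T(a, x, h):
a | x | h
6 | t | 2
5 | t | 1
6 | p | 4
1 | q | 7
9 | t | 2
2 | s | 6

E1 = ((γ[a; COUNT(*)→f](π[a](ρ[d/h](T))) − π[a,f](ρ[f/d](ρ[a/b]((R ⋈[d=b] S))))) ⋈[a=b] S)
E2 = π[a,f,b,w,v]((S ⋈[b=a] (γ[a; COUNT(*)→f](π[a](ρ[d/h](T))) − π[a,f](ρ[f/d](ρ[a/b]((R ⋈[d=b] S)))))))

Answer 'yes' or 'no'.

E1 stepwise |·|:
  T → 6
  ρ[d/h](T) → 6
  π[a](ρ[d/h](T)) → 6
  γ[a; COUNT(*)→f](π[a](ρ[d/h](T))) → 5
  R → 6
  S → 6
  (R ⋈[d=b] S) → 4
  ρ[a/b]((R ⋈[d=b] S)) → 4
  ρ[f/d](ρ[a/b]((R ⋈[d=b] S))) → 4
  π[a,f](ρ[f/d](ρ[a/b]((R ⋈[d=b] S)))) → 4
  (γ[a; COUNT(*)→f](π[a](ρ[d/h](T))) − π[a,f](ρ[f/d](ρ[a/b]((R ⋈[d=b] S))))) → 5
  S → 6
  ((γ[a; COUNT(*)→f](π[a](ρ[d/h](T))) − π[a,f](ρ[f/d](ρ[a/b]((R ⋈[d=b] S))))) ⋈[a=b] S) → 4
E2 stepwise |·|:
  S → 6
  T → 6
  ρ[d/h](T) → 6
  π[a](ρ[d/h](T)) → 6
  γ[a; COUNT(*)→f](π[a](ρ[d/h](T))) → 5
  R → 6
  S → 6
  (R ⋈[d=b] S) → 4
  ρ[a/b]((R ⋈[d=b] S)) → 4
  ρ[f/d](ρ[a/b]((R ⋈[d=b] S))) → 4
  π[a,f](ρ[f/d](ρ[a/b]((R ⋈[d=b] S)))) → 4
  (γ[a; COUNT(*)→f](π[a](ρ[d/h](T))) − π[a,f](ρ[f/d](ρ[a/b]((R ⋈[d=b] S))))) → 5
  (S ⋈[b=a] (γ[a; COUNT(*)→f](π[a](ρ[d/h](T))) − π[a,f](ρ[f/d](ρ[a/b]((R ⋈[d=b] S)))))) → 4
  π[a,f,b,w,v]((S ⋈[b=a] (γ[a; COUNT(*)→f](π[a](ρ[d/h](T))) − π[a,f](ρ[f/d](ρ[a/b]((R ⋈[d=b] S))))))) → 4

E1 and E2 produce the same multiset:
a | f | b | w | v
1 | 1 | 1 | q | t
5 | 1 | 5 | p | t
6 | 2 | 6 | r | q
9 | 1 | 9 | p | p

yes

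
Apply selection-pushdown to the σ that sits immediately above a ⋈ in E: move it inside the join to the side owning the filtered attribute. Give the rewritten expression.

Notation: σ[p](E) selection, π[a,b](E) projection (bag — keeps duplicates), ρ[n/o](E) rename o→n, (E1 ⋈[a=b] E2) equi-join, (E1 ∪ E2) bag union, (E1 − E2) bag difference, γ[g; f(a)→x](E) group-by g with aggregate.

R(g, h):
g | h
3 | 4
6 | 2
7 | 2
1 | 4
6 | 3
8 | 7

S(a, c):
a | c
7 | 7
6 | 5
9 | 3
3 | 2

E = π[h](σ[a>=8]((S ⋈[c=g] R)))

σ filters on a, owned by the left side.
E' = π[h]((σ[a>=8](S) ⋈[c=g] R))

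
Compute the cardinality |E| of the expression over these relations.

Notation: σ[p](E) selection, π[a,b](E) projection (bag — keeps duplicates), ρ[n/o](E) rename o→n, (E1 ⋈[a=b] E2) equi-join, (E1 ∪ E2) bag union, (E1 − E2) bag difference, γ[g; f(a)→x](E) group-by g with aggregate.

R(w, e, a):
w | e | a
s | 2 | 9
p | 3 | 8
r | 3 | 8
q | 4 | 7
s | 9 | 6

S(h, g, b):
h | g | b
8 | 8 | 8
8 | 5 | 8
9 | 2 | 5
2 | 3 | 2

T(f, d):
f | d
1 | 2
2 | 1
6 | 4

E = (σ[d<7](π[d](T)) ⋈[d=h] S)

Subexpression sizes:
  T → 3
  π[d](T) → 3
  σ[d<7](π[d](T)) → 3
  S → 4
  (σ[d<7](π[d](T)) ⋈[d=h] S) → 1

|E| = 1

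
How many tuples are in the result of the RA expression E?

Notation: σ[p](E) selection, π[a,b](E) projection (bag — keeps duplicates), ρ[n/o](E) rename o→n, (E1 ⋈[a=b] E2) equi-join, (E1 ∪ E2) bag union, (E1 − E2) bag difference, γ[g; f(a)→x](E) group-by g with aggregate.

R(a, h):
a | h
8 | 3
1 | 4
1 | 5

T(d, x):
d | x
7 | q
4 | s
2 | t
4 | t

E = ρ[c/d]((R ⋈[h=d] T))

Subexpression sizes:
  R → 3
  T → 4
  (R ⋈[h=d] T) → 2
  ρ[c/d]((R ⋈[h=d] T)) → 2

|E| = 2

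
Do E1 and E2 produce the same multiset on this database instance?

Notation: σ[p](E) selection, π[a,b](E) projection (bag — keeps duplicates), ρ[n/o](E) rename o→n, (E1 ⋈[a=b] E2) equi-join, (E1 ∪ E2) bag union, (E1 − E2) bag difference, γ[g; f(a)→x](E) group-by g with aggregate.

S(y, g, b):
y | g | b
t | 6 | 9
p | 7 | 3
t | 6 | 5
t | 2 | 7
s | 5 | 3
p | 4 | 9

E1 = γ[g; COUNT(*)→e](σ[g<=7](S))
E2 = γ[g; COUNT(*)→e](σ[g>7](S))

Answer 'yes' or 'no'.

E1 stepwise |·|:
  S → 6
  σ[g<=7](S) → 6
  γ[g; COUNT(*)→e](σ[g<=7](S)) → 5
E2 stepwise |·|:
  S → 6
  σ[g>7](S) → 0
  γ[g; COUNT(*)→e](σ[g>7](S)) → 0

E1 result:
g | e
2 | 1
4 | 1
5 | 1
6 | 2
7 | 1
E2 result:
g | e
(0 rows)
Witness: (6, 2) appears 1× in E1 but 0× in E2.

no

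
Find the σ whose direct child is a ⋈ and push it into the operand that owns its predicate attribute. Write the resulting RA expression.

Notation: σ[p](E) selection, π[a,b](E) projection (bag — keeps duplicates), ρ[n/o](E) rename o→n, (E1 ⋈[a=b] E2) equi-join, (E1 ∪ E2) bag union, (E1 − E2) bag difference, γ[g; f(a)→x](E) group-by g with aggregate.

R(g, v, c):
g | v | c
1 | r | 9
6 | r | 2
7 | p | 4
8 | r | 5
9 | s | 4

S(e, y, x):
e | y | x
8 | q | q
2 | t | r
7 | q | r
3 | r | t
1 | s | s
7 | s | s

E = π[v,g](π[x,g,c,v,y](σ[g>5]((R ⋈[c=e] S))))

σ filters on g, owned by the left side.
E' = π[v,g](π[x,g,c,v,y]((σ[g>5](R) ⋈[c=e] S)))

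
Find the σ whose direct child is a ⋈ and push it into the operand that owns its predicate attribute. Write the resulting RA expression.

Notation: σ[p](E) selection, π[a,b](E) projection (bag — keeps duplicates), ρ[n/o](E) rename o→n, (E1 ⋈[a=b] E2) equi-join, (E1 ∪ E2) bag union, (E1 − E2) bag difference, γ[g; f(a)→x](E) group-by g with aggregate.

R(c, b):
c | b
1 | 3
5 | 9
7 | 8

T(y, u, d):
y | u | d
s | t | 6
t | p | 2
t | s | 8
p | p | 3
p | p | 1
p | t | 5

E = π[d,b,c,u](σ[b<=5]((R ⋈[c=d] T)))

σ filters on b, owned by the left side.
E' = π[d,b,c,u]((σ[b<=5](R) ⋈[c=d] T))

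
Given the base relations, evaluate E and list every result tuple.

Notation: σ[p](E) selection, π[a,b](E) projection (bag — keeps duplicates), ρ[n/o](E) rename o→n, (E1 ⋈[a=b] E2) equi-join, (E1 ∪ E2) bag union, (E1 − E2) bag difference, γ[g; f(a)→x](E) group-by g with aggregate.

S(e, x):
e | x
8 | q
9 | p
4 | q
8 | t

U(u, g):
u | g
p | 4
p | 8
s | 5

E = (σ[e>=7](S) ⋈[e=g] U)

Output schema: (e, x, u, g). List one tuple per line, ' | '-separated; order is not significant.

Per-node cardinality:
  S → 4
  σ[e>=7](S) → 3
  U → 3
  (σ[e>=7](S) ⋈[e=g] U) → 2

== RESULT ==
e | x | u | g
8 | q | p | 8
8 | t | p | 8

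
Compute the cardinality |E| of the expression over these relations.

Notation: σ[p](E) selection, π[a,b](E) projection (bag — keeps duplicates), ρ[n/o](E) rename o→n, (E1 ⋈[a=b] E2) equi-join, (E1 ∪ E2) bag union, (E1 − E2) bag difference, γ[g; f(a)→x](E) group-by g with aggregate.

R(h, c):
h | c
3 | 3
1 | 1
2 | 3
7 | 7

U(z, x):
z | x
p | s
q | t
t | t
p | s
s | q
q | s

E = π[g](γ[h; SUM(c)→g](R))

Row counts bottom-up:
  R → 4
  γ[h; SUM(c)→g](R) → 4
  π[g](γ[h; SUM(c)→g](R)) → 4

|E| = 4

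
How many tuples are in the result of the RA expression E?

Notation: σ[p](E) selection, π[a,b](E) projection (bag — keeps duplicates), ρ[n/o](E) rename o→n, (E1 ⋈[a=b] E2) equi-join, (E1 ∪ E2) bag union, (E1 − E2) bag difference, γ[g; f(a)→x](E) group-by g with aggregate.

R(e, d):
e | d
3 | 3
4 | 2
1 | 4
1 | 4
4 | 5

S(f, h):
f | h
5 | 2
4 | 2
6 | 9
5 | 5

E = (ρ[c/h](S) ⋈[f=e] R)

Row counts bottom-up:
  S → 4
  ρ[c/h](S) → 4
  R → 5
  (ρ[c/h](S) ⋈[f=e] R) → 2

|E| = 2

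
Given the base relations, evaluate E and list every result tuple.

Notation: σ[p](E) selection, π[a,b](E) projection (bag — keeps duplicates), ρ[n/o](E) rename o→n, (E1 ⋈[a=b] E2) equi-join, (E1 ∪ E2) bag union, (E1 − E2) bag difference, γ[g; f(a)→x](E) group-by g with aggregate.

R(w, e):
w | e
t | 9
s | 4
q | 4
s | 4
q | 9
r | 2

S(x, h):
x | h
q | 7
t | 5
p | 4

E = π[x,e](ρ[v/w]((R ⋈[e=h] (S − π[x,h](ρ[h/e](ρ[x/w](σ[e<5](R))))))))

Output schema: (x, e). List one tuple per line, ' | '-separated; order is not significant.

Stepwise |·|:
  R → 6
  S → 3
  R → 6
  σ[e<5](R) → 4
  ρ[x/w](σ[e<5](R)) → 4
  ρ[h/e](ρ[x/w](σ[e<5](R))) → 4
  π[x,h](ρ[h/e](ρ[x/w](σ[e<5](R)))) → 4
  (S − π[x,h](ρ[h/e](ρ[x/w](σ[e<5](R))))) → 3
  (R ⋈[e=h] (S − π[x,h](ρ[h/e](ρ[x/w](σ[e<5](R)))))) → 3
  ρ[v/w]((R ⋈[e=h] (S − π[x,h](ρ[h/e](ρ[x/w](σ[e<5](R))))))) → 3
  π[x,e](ρ[v/w]((R ⋈[e=h] (S − π[x,h](ρ[h/e](ρ[x/w](σ[e<5](R)))))))) → 3

== RESULT ==
x | e
p | 4
p | 4
p | 4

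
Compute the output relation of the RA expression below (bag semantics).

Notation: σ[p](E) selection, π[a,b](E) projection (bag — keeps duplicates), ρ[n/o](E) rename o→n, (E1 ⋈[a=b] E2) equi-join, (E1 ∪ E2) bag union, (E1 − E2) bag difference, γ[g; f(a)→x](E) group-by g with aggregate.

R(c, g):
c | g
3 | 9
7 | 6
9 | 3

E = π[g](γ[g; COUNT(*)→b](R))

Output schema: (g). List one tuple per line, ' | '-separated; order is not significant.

Subexpression sizes:
  R → 3
  γ[g; COUNT(*)→b](R) → 3
  π[g](γ[g; COUNT(*)→b](R)) → 3

== RESULT ==
g
3
6
9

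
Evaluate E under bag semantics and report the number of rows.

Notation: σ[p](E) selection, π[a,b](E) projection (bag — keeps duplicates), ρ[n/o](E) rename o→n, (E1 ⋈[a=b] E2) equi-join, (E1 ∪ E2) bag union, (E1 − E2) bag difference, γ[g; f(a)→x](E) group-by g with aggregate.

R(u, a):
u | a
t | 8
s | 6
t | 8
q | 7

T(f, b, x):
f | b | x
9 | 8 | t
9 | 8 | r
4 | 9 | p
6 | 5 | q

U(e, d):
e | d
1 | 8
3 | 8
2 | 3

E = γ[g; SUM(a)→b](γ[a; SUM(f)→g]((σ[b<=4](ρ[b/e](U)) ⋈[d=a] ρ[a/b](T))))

Per-node cardinality:
  U → 3
  ρ[b/e](U) → 3
  σ[b<=4](ρ[b/e](U)) → 3
  T → 4
  ρ[a/b](T) → 4
  (σ[b<=4](ρ[b/e](U)) ⋈[d=a] ρ[a/b](T)) → 4
  γ[a; SUM(f)→g]((σ[b<=4](ρ[b/e](U)) ⋈[d=a] ρ[a/b](T))) → 1
  γ[g; SUM(a)→b](γ[a; SUM(f)→g]((σ[b<=4](ρ[b/e](U)) ⋈[d=a] ρ[a/b](T)))) → 1

|E| = 1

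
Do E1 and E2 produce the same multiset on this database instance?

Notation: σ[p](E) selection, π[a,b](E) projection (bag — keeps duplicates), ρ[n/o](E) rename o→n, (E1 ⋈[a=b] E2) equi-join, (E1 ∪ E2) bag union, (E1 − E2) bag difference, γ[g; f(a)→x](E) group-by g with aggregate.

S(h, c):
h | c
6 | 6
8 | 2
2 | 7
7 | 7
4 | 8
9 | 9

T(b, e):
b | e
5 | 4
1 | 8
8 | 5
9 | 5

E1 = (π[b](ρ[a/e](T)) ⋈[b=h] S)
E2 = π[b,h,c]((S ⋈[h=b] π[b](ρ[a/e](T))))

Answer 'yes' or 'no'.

E1 per-node cardinality:
  T → 4
  ρ[a/e](T) → 4
  π[b](ρ[a/e](T)) → 4
  S → 6
  (π[b](ρ[a/e](T)) ⋈[b=h] S) → 2
E2 per-node cardinality:
  S → 6
  T → 4
  ρ[a/e](T) → 4
  π[b](ρ[a/e](T)) → 4
  (S ⋈[h=b] π[b](ρ[a/e](T))) → 2
  π[b,h,c]((S ⋈[h=b] π[b](ρ[a/e](T)))) → 2

E1 and E2 produce the same multiset:
b | h | c
8 | 8 | 2
9 | 9 | 9

yes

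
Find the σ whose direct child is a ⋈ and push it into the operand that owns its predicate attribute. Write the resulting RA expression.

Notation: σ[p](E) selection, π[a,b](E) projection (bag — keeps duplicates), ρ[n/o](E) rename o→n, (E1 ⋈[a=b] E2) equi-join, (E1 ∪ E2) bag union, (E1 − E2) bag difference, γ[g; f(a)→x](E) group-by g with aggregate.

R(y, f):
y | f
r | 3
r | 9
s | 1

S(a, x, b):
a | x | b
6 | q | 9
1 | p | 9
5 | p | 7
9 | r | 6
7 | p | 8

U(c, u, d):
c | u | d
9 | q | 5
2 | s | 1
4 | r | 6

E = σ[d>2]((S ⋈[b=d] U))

σ filters on d, owned by the right side.
E' = (S ⋈[b=d] σ[d>2](U))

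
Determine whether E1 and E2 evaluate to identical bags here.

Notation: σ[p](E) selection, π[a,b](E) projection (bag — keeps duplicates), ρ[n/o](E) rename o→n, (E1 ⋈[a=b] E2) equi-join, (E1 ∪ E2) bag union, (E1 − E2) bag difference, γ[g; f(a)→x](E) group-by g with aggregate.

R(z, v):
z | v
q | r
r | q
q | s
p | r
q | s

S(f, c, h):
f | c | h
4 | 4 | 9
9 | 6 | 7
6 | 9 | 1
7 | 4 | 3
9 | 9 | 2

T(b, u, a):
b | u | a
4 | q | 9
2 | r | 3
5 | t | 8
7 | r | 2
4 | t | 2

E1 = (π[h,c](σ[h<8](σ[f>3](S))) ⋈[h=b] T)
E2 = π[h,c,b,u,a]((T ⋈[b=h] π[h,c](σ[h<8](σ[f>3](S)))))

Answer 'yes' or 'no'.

E1 stepwise |·|:
  S → 5
  σ[f>3](S) → 5
  σ[h<8](σ[f>3](S)) → 4
  π[h,c](σ[h<8](σ[f>3](S))) → 4
  T → 5
  (π[h,c](σ[h<8](σ[f>3](S))) ⋈[h=b] T) → 2
E2 stepwise |·|:
  T → 5
  S → 5
  σ[f>3](S) → 5
  σ[h<8](σ[f>3](S)) → 4
  π[h,c](σ[h<8](σ[f>3](S))) → 4
  (T ⋈[b=h] π[h,c](σ[h<8](σ[f>3](S)))) → 2
  π[h,c,b,u,a]((T ⋈[b=h] π[h,c](σ[h<8](σ[f>3](S))))) → 2

E1 and E2 produce the same multiset:
h | c | b | u | a
2 | 9 | 2 | r | 3
7 | 6 | 7 | r | 2

yes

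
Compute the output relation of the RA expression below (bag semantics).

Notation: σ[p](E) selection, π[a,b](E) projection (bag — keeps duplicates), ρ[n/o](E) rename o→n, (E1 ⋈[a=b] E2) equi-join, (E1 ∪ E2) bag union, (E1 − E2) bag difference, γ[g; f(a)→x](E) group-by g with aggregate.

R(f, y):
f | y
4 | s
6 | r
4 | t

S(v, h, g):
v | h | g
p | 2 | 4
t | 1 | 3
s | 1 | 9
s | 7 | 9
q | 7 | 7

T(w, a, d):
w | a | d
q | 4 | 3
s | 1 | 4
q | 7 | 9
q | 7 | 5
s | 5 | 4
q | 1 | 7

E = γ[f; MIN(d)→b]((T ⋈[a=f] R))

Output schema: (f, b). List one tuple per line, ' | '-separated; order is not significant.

Per-node cardinality:
  T → 6
  R → 3
  (T ⋈[a=f] R) → 2
  γ[f; MIN(d)→b]((T ⋈[a=f] R)) → 1

== RESULT ==
f | b
4 | 3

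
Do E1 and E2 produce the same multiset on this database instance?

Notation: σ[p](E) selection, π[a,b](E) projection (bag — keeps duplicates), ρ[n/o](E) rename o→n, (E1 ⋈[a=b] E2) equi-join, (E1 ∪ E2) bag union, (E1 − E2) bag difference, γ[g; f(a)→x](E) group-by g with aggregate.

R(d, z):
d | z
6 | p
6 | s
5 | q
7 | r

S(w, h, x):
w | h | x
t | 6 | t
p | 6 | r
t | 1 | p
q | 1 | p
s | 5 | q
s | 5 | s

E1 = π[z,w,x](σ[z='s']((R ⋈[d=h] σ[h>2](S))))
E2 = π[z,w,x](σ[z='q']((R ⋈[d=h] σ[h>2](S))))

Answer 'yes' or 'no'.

E1 subexpression sizes:
  R → 4
  S → 6
  σ[h>2](S) → 4
  (R ⋈[d=h] σ[h>2](S)) → 6
  σ[z='s']((R ⋈[d=h] σ[h>2](S))) → 2
  π[z,w,x](σ[z='s']((R ⋈[d=h] σ[h>2](S)))) → 2
E2 subexpression sizes:
  R → 4
  S → 6
  σ[h>2](S) → 4
  (R ⋈[d=h] σ[h>2](S)) → 6
  σ[z='q']((R ⋈[d=h] σ[h>2](S))) → 2
  π[z,w,x](σ[z='q']((R ⋈[d=h] σ[h>2](S)))) → 2

E1 result:
z | w | x
s | p | r
s | t | t
E2 result:
z | w | x
q | s | q
q | s | s
Witness: ('s', 't', 't') appears 1× in E1 but 0× in E2.

no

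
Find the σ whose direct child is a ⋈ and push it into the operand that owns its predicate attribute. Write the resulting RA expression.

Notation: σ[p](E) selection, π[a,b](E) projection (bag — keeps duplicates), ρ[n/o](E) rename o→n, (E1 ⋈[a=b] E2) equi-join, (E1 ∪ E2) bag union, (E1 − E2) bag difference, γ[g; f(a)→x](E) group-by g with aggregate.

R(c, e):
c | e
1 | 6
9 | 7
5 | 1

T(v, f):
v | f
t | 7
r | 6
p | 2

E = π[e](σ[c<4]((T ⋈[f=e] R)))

σ filters on c, owned by the right side.
E' = π[e]((T ⋈[f=e] σ[c<4](R)))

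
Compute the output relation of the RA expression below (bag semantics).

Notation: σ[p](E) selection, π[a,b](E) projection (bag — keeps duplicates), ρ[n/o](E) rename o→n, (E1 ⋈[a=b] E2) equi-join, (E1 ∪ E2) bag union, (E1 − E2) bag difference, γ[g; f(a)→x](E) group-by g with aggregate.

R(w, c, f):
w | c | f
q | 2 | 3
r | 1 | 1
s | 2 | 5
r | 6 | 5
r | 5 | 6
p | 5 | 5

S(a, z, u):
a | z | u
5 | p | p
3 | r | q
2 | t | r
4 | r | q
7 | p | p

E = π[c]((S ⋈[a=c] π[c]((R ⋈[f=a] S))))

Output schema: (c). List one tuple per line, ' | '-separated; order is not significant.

Per-node cardinality:
  S → 5
  R → 6
  S → 5
  (R ⋈[f=a] S) → 4
  π[c]((R ⋈[f=a] S)) → 4
  (S ⋈[a=c] π[c]((R ⋈[f=a] S))) → 3
  π[c]((S ⋈[a=c] π[c]((R ⋈[f=a] S)))) → 3

== RESULT ==
c
2
2
5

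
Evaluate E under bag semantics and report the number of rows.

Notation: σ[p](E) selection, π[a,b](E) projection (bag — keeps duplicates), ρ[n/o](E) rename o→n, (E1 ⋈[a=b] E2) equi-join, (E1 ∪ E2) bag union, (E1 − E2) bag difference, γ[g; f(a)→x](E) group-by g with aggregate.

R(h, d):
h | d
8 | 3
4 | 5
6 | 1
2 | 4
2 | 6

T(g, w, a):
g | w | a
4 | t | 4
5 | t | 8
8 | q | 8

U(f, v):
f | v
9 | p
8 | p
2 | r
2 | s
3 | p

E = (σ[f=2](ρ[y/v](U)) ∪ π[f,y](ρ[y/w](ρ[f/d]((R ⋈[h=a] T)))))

Per-node cardinality:
  U → 5
  ρ[y/v](U) → 5
  σ[f=2](ρ[y/v](U)) → 2
  R → 5
  T → 3
  (R ⋈[h=a] T) → 3
  ρ[f/d]((R ⋈[h=a] T)) → 3
  ρ[y/w](ρ[f/d]((R ⋈[h=a] T))) → 3
  π[f,y](ρ[y/w](ρ[f/d]((R ⋈[h=a] T)))) → 3
  (σ[f=2](ρ[y/v](U)) ∪ π[f,y](ρ[y/w](ρ[f/d]((R ⋈[h=a] T))))) → 5

|E| = 5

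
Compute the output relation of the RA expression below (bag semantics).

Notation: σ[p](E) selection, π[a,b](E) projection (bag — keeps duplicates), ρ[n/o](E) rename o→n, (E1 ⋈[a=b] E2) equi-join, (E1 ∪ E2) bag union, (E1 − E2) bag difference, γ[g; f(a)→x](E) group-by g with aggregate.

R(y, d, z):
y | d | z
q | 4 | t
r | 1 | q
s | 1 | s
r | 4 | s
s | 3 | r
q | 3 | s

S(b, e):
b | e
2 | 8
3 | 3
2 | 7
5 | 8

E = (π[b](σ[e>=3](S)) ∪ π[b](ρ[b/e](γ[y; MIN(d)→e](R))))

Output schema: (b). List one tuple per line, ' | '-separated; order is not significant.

Per-node cardinality:
  S → 4
  σ[e>=3](S) → 4
  π[b](σ[e>=3](S)) → 4
  R → 6
  γ[y; MIN(d)→e](R) → 3
  ρ[b/e](γ[y; MIN(d)→e](R)) → 3
  π[b](ρ[b/e](γ[y; MIN(d)→e](R))) → 3
  (π[b](σ[e>=3](S)) ∪ π[b](ρ[b/e](γ[y; MIN(d)→e](R)))) → 7

== RESULT ==
b
1
1
2
2
3
3
5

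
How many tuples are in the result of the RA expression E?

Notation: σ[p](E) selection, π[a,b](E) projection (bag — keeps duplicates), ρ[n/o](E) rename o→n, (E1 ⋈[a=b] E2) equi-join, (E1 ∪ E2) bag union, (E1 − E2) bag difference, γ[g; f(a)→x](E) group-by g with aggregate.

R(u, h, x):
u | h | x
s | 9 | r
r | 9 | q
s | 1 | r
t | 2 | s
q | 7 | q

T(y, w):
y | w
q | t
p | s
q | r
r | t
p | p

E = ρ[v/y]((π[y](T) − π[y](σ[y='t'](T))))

Per-node cardinality:
  T → 5
  π[y](T) → 5
  T → 5
  σ[y='t'](T) → 0
  π[y](σ[y='t'](T)) → 0
  (π[y](T) − π[y](σ[y='t'](T))) → 5
  ρ[v/y]((π[y](T) − π[y](σ[y='t'](T)))) → 5

|E| = 5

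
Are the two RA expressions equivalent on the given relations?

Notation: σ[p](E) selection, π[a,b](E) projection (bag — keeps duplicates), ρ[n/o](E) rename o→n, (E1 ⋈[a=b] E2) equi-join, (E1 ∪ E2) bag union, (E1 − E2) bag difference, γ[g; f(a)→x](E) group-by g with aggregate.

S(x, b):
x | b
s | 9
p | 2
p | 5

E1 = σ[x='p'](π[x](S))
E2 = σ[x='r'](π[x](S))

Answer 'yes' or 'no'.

E1 stepwise |·|:
  S → 3
  π[x](S) → 3
  σ[x='p'](π[x](S)) → 2
E2 stepwise |·|:
  S → 3
  π[x](S) → 3
  σ[x='r'](π[x](S)) → 0

E1 result:
x
p
p
E2 result:
x
(0 rows)
Witness: ('p',) appears 2× in E1 but 0× in E2.

no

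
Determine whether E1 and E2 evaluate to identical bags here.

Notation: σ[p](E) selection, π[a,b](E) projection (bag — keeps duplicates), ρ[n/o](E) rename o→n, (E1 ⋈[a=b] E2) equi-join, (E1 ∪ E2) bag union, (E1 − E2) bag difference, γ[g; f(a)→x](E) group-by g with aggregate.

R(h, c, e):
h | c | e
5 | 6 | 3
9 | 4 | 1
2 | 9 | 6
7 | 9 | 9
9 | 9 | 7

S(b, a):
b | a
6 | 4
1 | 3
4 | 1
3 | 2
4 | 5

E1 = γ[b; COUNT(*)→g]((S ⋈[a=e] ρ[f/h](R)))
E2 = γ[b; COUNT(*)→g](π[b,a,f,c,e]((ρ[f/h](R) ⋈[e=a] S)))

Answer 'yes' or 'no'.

E1 subexpression sizes:
  S → 5
  R → 5
  ρ[f/h](R) → 5
  (S ⋈[a=e] ρ[f/h](R)) → 2
  γ[b; COUNT(*)→g]((S ⋈[a=e] ρ[f/h](R))) → 2
E2 subexpression sizes:
  R → 5
  ρ[f/h](R) → 5
  S → 5
  (ρ[f/h](R) ⋈[e=a] S) → 2
  π[b,a,f,c,e]((ρ[f/h](R) ⋈[e=a] S)) → 2
  γ[b; COUNT(*)→g](π[b,a,f,c,e]((ρ[f/h](R) ⋈[e=a] S))) → 2

E1 and E2 produce the same multiset:
b | g
1 | 1
4 | 1

yes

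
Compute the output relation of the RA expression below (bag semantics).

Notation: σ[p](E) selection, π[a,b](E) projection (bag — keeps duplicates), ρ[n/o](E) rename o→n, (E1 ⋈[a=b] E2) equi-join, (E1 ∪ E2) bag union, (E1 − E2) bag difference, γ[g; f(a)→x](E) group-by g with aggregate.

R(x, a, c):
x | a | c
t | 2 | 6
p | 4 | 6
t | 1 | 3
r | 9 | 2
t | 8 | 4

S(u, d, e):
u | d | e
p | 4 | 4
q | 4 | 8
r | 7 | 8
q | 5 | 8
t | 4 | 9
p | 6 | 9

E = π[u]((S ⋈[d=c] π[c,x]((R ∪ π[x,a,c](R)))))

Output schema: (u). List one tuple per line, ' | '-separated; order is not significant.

Row counts bottom-up:
  S → 6
  R → 5
  R → 5
  π[x,a,c](R) → 5
  (R ∪ π[x,a,c](R)) → 10
  π[c,x]((R ∪ π[x,a,c](R))) → 10
  (S ⋈[d=c] π[c,x]((R ∪ π[x,a,c](R)))) → 10
  π[u]((S ⋈[d=c] π[c,x]((R ∪ π[x,a,c](R))))) → 10

== RESULT ==
u
p
p
p
p
p
p
q
q
t
t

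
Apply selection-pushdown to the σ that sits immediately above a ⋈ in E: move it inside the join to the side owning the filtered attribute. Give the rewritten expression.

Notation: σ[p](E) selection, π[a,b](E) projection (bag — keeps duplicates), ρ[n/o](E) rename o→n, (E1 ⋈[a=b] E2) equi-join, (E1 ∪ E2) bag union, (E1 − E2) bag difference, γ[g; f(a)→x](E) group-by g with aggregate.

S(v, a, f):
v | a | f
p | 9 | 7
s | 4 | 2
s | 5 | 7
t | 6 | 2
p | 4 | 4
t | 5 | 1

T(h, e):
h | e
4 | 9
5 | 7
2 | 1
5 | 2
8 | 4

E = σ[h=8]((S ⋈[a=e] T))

σ filters on h, owned by the right side.
E' = (S ⋈[a=e] σ[h=8](T))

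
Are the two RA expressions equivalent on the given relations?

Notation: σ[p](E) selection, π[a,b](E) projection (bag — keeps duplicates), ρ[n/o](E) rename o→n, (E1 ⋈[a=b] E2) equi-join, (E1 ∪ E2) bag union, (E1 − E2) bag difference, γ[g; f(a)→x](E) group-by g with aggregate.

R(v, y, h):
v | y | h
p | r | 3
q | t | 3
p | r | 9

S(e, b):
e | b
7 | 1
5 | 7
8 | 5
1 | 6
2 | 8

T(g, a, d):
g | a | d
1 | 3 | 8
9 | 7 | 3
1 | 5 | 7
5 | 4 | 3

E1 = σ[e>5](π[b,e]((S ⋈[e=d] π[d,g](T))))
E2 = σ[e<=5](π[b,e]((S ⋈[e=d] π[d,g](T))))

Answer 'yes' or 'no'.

E1 stepwise |·|:
  S → 5
  T → 4
  π[d,g](T) → 4
  (S ⋈[e=d] π[d,g](T)) → 2
  π[b,e]((S ⋈[e=d] π[d,g](T))) → 2
  σ[e>5](π[b,e]((S ⋈[e=d] π[d,g](T)))) → 2
E2 stepwise |·|:
  S → 5
  T → 4
  π[d,g](T) → 4
  (S ⋈[e=d] π[d,g](T)) → 2
  π[b,e]((S ⋈[e=d] π[d,g](T))) → 2
  σ[e<=5](π[b,e]((S ⋈[e=d] π[d,g](T)))) → 0

E1 result:
b | e
1 | 7
5 | 8
E2 result:
b | e
(0 rows)
Witness: (1, 7) appears 1× in E1 but 0× in E2.

no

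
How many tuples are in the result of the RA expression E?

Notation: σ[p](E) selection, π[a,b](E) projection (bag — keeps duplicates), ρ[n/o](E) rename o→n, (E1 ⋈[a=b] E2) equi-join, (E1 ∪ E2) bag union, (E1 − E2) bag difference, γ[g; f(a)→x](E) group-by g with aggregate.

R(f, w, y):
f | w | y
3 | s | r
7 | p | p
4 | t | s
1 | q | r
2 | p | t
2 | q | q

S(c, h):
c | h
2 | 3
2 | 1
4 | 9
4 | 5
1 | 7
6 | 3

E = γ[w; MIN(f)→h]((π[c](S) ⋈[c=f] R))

Stepwise |·|:
  S → 6
  π[c](S) → 6
  R → 6
  (π[c](S) ⋈[c=f] R) → 7
  γ[w; MIN(f)→h]((π[c](S) ⋈[c=f] R)) → 3

|E| = 3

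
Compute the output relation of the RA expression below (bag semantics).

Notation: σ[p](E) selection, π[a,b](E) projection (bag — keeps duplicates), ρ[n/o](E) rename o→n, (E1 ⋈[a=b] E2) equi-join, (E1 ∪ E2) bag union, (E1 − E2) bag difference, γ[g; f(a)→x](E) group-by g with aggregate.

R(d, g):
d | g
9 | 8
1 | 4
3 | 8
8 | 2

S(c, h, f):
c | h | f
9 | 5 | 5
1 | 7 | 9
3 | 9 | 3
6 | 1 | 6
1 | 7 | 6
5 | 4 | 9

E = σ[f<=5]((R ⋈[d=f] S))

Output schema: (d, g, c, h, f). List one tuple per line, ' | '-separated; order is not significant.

Row counts bottom-up:
  R → 4
  S → 6
  (R ⋈[d=f] S) → 3
  σ[f<=5]((R ⋈[d=f] S)) → 1

== RESULT ==
d | g | c | h | f
3 | 8 | 3 | 9 | 3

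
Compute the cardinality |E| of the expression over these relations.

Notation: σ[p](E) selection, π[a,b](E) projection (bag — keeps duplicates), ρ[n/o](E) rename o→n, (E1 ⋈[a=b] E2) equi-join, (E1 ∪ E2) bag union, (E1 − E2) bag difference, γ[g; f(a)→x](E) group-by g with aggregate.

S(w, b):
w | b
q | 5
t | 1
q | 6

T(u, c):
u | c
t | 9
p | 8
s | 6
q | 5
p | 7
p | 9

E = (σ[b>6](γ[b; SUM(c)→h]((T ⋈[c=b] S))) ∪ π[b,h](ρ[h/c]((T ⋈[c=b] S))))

Subexpression sizes:
  T → 6
  S → 3
  (T ⋈[c=b] S) → 2
  γ[b; SUM(c)→h]((T ⋈[c=b] S)) → 2
  σ[b>6](γ[b; SUM(c)→h]((T ⋈[c=b] S))) → 0
  T → 6
  S → 3
  (T ⋈[c=b] S) → 2
  ρ[h/c]((T ⋈[c=b] S)) → 2
  π[b,h](ρ[h/c]((T ⋈[c=b] S))) → 2
  (σ[b>6](γ[b; SUM(c)→h]((T ⋈[c=b] S))) ∪ π[b,h](ρ[h/c]((T ⋈[c=b] S)))) → 2

|E| = 2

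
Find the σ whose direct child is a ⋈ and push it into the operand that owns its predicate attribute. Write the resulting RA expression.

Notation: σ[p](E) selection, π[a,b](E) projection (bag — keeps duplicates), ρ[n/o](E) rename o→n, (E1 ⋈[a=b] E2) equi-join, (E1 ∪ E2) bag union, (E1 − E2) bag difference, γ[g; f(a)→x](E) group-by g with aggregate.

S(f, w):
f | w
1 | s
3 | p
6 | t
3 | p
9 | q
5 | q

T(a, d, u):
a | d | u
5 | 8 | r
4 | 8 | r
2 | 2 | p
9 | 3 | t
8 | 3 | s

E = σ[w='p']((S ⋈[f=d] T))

σ filters on w, owned by the left side.
E' = (σ[w='p'](S) ⋈[f=d] T)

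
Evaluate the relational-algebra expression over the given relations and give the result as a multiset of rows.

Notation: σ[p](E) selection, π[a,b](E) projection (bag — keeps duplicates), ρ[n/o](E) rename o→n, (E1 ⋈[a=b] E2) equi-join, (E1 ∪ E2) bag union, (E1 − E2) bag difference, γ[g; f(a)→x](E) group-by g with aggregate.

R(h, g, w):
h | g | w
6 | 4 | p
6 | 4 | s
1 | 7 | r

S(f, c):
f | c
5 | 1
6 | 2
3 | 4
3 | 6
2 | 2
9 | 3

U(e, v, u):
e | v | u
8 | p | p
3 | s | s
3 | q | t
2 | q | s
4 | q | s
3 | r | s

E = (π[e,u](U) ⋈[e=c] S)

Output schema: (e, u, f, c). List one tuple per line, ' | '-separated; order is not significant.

Per-node cardinality:
  U → 6
  π[e,u](U) → 6
  S → 6
  (π[e,u](U) ⋈[e=c] S) → 6

== RESULT ==
e | u | f | c
2 | s | 2 | 2
2 | s | 6 | 2
3 | s | 9 | 3
3 | s | 9 | 3
3 | t | 9 | 3
4 | s | 3 | 4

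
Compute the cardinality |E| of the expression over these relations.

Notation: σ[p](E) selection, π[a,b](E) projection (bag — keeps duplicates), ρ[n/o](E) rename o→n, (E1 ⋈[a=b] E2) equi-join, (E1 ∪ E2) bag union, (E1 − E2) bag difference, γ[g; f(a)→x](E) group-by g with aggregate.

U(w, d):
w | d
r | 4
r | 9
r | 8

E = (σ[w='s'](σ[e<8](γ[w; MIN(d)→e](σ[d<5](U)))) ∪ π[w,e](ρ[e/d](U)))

Subexpression sizes:
  U → 3
  σ[d<5](U) → 1
  γ[w; MIN(d)→e](σ[d<5](U)) → 1
  σ[e<8](γ[w; MIN(d)→e](σ[d<5](U))) → 1
  σ[w='s'](σ[e<8](γ[w; MIN(d)→e](σ[d<5](U)))) → 0
  U → 3
  ρ[e/d](U) → 3
  π[w,e](ρ[e/d](U)) → 3
  (σ[w='s'](σ[e<8](γ[w; MIN(d)→e](σ[d<5](U)))) ∪ π[w,e](ρ[e/d](U))) → 3

|E| = 3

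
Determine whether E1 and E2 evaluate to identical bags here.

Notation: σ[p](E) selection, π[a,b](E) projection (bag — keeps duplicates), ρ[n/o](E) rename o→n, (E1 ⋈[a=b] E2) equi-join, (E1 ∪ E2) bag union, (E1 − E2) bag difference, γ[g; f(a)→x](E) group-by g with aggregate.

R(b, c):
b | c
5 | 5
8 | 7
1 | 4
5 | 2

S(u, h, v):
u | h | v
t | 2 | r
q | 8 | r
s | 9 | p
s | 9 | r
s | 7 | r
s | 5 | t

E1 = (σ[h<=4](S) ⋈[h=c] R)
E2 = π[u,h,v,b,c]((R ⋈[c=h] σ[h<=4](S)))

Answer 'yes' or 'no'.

E1 subexpression sizes:
  S → 6
  σ[h<=4](S) → 1
  R → 4
  (σ[h<=4](S) ⋈[h=c] R) → 1
E2 subexpression sizes:
  R → 4
  S → 6
  σ[h<=4](S) → 1
  (R ⋈[c=h] σ[h<=4](S)) → 1
  π[u,h,v,b,c]((R ⋈[c=h] σ[h<=4](S))) → 1

E1 and E2 produce the same multiset:
u | h | v | b | c
t | 2 | r | 5 | 2

yes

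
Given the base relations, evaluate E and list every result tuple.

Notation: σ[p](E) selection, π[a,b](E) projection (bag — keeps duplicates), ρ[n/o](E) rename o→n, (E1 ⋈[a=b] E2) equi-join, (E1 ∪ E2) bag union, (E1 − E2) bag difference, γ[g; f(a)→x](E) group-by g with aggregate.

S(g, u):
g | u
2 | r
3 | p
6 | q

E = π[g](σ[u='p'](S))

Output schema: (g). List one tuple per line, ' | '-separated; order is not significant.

Subexpression sizes:
  S → 3
  σ[u='p'](S) → 1
  π[g](σ[u='p'](S)) → 1

== RESULT ==
g
3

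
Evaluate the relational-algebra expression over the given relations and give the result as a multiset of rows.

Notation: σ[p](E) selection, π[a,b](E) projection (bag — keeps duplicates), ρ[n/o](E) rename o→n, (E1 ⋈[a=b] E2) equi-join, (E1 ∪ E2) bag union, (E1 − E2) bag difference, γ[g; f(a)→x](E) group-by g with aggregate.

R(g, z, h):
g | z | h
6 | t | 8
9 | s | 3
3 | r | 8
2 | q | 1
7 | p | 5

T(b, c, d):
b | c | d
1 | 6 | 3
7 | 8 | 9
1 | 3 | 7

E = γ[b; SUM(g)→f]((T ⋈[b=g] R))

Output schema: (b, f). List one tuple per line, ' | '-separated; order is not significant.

Row counts bottom-up:
  T → 3
  R → 5
  (T ⋈[b=g] R) → 1
  γ[b; SUM(g)→f]((T ⋈[b=g] R)) → 1

== RESULT ==
b | f
7 | 7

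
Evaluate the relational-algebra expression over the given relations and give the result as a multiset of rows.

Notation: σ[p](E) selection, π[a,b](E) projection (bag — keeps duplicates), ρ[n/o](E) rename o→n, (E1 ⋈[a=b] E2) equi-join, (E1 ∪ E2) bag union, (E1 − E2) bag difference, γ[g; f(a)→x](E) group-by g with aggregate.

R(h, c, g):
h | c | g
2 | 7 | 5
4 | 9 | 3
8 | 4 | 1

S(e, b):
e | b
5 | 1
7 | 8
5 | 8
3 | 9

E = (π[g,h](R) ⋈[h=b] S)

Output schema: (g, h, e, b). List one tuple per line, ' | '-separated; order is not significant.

Per-node cardinality:
  R → 3
  π[g,h](R) → 3
  S → 4
  (π[g,h](R) ⋈[h=b] S) → 2

== RESULT ==
g | h | e | b
1 | 8 | 5 | 8
1 | 8 | 7 | 8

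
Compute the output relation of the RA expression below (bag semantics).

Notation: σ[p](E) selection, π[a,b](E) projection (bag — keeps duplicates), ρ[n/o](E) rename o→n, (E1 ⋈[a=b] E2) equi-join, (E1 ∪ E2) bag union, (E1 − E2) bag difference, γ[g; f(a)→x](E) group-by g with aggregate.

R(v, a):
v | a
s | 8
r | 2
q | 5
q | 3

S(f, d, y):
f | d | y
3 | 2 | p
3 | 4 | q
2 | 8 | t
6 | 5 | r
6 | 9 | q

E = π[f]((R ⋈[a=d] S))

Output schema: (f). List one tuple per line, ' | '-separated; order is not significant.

Stepwise |·|:
  R → 4
  S → 5
  (R ⋈[a=d] S) → 3
  π[f]((R ⋈[a=d] S)) → 3

== RESULT ==
f
2
3
6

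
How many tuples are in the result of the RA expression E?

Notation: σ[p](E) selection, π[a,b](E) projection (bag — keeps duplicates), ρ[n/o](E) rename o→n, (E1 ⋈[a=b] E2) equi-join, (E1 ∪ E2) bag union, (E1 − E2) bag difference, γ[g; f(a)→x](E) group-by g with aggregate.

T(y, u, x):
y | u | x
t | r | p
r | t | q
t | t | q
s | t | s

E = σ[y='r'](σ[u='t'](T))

Row counts bottom-up:
  T → 4
  σ[u='t'](T) → 3
  σ[y='r'](σ[u='t'](T)) → 1

|E| = 1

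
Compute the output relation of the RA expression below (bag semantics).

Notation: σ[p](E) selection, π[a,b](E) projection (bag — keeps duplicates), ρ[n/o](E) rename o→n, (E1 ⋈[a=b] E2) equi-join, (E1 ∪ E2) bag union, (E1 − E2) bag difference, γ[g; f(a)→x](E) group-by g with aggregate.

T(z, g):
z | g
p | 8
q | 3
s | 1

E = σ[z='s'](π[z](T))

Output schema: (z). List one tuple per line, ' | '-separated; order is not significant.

Subexpression sizes:
  T → 3
  π[z](T) → 3
  σ[z='s'](π[z](T)) → 1

== RESULT ==
z
s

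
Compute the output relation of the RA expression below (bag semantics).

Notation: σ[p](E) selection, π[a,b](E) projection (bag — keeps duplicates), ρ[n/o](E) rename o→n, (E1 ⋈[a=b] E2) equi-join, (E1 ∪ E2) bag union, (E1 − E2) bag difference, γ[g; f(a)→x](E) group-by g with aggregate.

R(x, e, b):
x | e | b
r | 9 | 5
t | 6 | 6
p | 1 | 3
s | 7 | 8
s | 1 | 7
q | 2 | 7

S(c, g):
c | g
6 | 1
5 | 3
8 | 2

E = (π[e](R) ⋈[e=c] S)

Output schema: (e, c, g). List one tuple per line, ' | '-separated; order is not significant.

Per-node cardinality:
  R → 6
  π[e](R) → 6
  S → 3
  (π[e](R) ⋈[e=c] S) → 1

== RESULT ==
e | c | g
6 | 6 | 1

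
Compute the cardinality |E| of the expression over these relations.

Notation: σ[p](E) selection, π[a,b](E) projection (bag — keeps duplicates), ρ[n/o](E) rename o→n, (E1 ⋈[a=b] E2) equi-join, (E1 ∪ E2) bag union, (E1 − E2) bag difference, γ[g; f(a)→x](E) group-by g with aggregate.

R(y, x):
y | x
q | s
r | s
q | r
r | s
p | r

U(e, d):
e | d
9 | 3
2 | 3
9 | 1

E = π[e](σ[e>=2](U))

Stepwise |·|:
  U → 3
  σ[e>=2](U) → 3
  π[e](σ[e>=2](U)) → 3

|E| = 3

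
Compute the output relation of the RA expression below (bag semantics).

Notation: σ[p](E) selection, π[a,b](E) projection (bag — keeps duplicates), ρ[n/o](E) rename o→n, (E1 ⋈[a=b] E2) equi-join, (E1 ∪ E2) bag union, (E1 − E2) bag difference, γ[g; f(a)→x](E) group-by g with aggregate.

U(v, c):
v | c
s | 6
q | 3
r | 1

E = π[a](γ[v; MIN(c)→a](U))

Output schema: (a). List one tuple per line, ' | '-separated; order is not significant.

Per-node cardinality:
  U → 3
  γ[v; MIN(c)→a](U) → 3
  π[a](γ[v; MIN(c)→a](U)) → 3

== RESULT ==
a
1
3
6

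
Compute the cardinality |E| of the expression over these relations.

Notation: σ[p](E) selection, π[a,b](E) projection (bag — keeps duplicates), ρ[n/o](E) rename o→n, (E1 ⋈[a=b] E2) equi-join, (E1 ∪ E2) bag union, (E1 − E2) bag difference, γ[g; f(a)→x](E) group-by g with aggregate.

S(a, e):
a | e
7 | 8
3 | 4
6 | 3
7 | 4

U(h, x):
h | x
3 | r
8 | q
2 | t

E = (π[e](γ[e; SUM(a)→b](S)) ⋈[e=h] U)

Per-node cardinality:
  S → 4
  γ[e; SUM(a)→b](S) → 3
  π[e](γ[e; SUM(a)→b](S)) → 3
  U → 3
  (π[e](γ[e; SUM(a)→b](S)) ⋈[e=h] U) → 2

|E| = 2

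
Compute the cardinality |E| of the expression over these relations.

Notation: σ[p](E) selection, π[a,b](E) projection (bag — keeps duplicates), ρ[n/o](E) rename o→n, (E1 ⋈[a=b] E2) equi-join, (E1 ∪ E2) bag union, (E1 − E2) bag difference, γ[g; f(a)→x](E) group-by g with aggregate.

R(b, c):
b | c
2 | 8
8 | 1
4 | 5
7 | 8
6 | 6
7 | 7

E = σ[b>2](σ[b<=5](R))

Row counts bottom-up:
  R → 6
  σ[b<=5](R) → 2
  σ[b>2](σ[b<=5](R)) → 1

|E| = 1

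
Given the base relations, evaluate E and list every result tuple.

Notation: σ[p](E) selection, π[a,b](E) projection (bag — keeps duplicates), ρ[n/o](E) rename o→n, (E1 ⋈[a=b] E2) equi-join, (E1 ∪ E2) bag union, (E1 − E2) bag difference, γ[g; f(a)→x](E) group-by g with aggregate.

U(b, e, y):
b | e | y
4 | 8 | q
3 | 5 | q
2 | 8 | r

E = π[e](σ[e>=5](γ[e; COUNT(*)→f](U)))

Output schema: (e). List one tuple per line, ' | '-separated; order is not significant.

Per-node cardinality:
  U → 3
  γ[e; COUNT(*)→f](U) → 2
  σ[e>=5](γ[e; COUNT(*)→f](U)) → 2
  π[e](σ[e>=5](γ[e; COUNT(*)→f](U))) → 2

== RESULT ==
e
5
8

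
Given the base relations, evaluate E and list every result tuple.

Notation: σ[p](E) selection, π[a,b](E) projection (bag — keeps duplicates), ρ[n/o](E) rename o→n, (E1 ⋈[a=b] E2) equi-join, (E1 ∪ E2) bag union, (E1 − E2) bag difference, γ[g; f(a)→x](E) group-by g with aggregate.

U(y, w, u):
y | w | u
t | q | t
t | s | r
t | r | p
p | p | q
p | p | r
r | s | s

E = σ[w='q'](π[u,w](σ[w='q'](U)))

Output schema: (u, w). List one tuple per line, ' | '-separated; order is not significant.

Subexpression sizes:
  U → 6
  σ[w='q'](U) → 1
  π[u,w](σ[w='q'](U)) → 1
  σ[w='q'](π[u,w](σ[w='q'](U))) → 1

== RESULT ==
u | w
t | q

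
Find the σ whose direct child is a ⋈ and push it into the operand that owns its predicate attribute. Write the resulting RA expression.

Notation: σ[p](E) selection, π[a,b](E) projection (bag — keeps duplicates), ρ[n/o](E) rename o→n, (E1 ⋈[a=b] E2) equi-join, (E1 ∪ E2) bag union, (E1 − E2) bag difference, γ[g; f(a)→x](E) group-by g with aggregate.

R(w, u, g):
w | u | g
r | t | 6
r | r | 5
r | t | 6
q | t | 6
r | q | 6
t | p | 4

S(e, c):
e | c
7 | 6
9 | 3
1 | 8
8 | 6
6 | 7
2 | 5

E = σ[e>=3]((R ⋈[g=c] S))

σ filters on e, owned by the right side.
E' = (R ⋈[g=c] σ[e>=3](S))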